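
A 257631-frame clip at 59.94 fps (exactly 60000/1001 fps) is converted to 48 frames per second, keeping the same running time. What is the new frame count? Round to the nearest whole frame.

Frames at target rate = 257631 × (48) / (60000/1001) = 257888631/1250 ≈ 206310.905.
Nearest whole frame: 206311.

206311 frames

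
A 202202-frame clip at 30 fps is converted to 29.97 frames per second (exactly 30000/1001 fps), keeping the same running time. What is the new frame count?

202000 frames

Target frames = source frames × (target rate / source rate) = 202202 × (30000/1001)/(30) = 202202 × 1000/1001 = 202000.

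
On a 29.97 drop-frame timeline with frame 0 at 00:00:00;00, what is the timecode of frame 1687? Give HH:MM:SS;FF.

Ten DF minutes hold 17982 frames, so frame 1687 lies in block 0 (frames 0–17981) with 1687 frames into that block.
The block's first minute is 1800 frames and the rest 1798 each; 1687 frames reaches minute 0, so 0 × 18 + 0 × 2 = 0 labels have been skipped so far.
Adding those back, label number 1687 + 0 = 1687 at 30 labels/s is 56 s + 7 f = 0 h 0 min 56 s frame 7, i.e. 00:00:56;07.

00:00:56;07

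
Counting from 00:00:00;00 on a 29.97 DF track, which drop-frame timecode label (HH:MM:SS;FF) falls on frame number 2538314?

Each 10-minute DF block holds 10 × 60 × 30 − 9 × 2 = 17982 frames. 2538314 ÷ 17982 → 141 full blocks, remainder 2852.
Within the partial block the first minute is 1800 frames and each further minute 1798, so 1 further minute boundary passed. Total skipped labels = 18 × 141 + 2 × 1 = 2540.
Non-drop label index = 2538314 + 2540 = 2540854; at 30 labels/s that is 23:31:35:04, i.e. DF 23:31:35;04.

23:31:35;04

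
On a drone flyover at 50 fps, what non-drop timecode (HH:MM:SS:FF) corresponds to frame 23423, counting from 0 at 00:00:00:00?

00:07:48:23

23423 ÷ 50 = 468 full seconds, remainder 23 frames.
468 s = 0 h 7 min 48 s.
Timecode: 00:07:48:23.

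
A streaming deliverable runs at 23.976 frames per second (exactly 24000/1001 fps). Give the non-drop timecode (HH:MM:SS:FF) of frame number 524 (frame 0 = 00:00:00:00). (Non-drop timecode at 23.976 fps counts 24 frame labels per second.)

00:00:21:20

524 ÷ 24 = 21 full seconds, remainder 20 frames.
21 s = 0 h 0 min 21 s.
Timecode: 00:00:21:20.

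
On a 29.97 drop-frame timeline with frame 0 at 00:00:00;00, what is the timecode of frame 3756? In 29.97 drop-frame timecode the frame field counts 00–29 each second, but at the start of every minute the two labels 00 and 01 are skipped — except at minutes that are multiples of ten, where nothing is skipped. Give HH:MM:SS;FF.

Ten DF minutes hold 17982 frames, so frame 3756 lies in block 0 (frames 0–17981) with 3756 frames into that block.
The block's first minute is 1800 frames and the rest 1798 each; 3756 frames reaches minute 2, so 0 × 18 + 2 × 2 = 4 labels have been skipped so far.
Adding those back, label number 3756 + 4 = 3760 at 30 labels/s is 125 s + 10 f = 0 h 2 min 5 s frame 10, i.e. 00:02:05;10.

00:02:05;10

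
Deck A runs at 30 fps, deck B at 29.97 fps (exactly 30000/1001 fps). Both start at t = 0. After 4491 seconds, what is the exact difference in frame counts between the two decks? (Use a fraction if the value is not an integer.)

134730/1001 frames

A emits 30 × 4491 = 134730 frames; B emits 30000/1001 × 4491 = 134730000/1001.
Difference = 134730/1001 frames (≈ 134.5954); B is behind A.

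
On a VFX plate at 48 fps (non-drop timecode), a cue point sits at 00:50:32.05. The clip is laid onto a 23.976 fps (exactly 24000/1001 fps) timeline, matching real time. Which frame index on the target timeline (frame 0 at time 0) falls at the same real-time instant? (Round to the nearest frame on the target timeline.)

Source frame index: (0×3600 + 50×60 + 32) × 48 + 5 = 145541.
Real time: 145541 / (48) = 145541/48 s.
Target frame: (145541/48) × (24000/1001) = 6615500/91 ≈ 72697.802 → 72698.

frame 72698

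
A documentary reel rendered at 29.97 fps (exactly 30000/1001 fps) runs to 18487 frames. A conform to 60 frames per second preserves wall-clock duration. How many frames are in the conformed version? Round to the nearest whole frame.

Frames at target rate = 18487 × (60) / (30000/1001) = 18505487/500 ≈ 37010.974.
Nearest whole frame: 37011.

37011 frames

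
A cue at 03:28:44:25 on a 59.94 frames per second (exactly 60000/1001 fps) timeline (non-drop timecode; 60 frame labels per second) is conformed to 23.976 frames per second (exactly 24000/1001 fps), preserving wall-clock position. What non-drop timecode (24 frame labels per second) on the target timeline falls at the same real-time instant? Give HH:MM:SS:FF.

Source frame index: (3×3600 + 28×60 + 44) × 60 + 25 = 751465.
Real time: 751465 / (60000/1001) = 150443293/12000 s.
Target frame: (150443293/12000) × (24000/1001) = 300586.
At 24 labels/s: frame 300586 → 03:28:44:10.

03:28:44:10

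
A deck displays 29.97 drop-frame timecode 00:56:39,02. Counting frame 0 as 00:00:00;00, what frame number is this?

101870

As if non-drop at 30 labels/s: (0 × 3600 + 56 × 60 + 39) × 30 + 2 = 101972.
Minute boundaries passed: 56; those not divisible by 10: 56 − 5 = 51; dropped labels = 2 × 51 = 102.
Actual frame index = 101972 − 102 = 101870.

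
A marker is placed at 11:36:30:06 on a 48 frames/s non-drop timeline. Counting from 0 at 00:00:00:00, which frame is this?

2005926

Total seconds to the label: (11 × 3600 + 36 × 60 + 30) = 41790.
Frame index = 41790 × 48 + 6 = 2005926.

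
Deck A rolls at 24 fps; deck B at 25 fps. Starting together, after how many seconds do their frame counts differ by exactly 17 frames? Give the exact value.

The gap grows by |25 − 24| = 1 frame per second.
Time for a 17-frame gap: 17 ÷ (1) = 17 s.

17 seconds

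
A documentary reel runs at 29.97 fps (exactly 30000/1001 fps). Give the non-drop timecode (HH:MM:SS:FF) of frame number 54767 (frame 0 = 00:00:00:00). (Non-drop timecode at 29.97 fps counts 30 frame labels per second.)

00:30:25:17

54767 ÷ 30 = 1825 full seconds, remainder 17 frames.
1825 s = 0 h 30 min 25 s.
Timecode: 00:30:25:17.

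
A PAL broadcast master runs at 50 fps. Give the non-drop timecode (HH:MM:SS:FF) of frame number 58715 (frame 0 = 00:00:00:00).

00:19:34:15

58715 ÷ 50 = 1174 full seconds, remainder 15 frames.
1174 s = 0 h 19 min 34 s.
Timecode: 00:19:34:15.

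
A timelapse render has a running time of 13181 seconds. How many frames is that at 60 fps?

Frames = 13181 × 60 = 790860.

790860 frames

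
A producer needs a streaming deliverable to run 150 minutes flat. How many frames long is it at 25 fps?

150 min = 9000 s.
Frames = 9000 × 25 = 225000.

225000 frames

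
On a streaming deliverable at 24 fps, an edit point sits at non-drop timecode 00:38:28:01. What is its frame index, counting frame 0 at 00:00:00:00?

Total seconds to the label: (0 × 3600 + 38 × 60 + 28) = 2308.
Frame index = 2308 × 24 + 1 = 55393.

55393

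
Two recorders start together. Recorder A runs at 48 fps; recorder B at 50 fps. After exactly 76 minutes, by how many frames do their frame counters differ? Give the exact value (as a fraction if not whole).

76 min = 4560 s.
A emits 48 × 4560 = 218880 frames; B emits 50 × 4560 = 228000.
Difference = 9120 frames; B is ahead of A.

9120 frames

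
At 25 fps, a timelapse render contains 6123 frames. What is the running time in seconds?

Running time = 6123 / (25) = 244.92 s.

244.92 seconds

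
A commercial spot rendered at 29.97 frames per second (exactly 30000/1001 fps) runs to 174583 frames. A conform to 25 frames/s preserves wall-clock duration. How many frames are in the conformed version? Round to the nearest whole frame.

145631 frames

Frames at target rate = 174583 × (25) / (30000/1001) = 174757583/1200 ≈ 145631.319.
Nearest whole frame: 145631.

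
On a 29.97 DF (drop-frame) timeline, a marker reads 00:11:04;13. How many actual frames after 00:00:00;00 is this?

Complete 10-minute blocks: 1, each 17982 frames → 17982.
Remaining 1 whole minute in the current block: 1800 + 0 × 1798 = 1800 frames.
Within the current minute: 4 × 30 + 13 − 2 = 131 (labels ;00/;01 skipped at this minute). Total = 17982 + 1800 + 131 = 19913.

19913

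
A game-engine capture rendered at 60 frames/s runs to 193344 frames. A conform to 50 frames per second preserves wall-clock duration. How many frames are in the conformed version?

Target frames = source frames × (target rate / source rate) = 193344 × (50)/(60) = 193344 × 5/6 = 161120.

161120 frames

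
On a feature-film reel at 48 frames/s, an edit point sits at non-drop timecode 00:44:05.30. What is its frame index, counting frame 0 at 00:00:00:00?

Total seconds to the label: (0 × 3600 + 44 × 60 + 5) = 2645.
Frame index = 2645 × 48 + 30 = 126990.

126990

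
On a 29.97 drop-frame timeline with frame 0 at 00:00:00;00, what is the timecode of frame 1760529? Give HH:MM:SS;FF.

16:19:03;03

Ten DF minutes hold 17982 frames, so frame 1760529 lies in block 97 (frames 1744254–1762235) with 16275 frames into that block.
The block's first minute is 1800 frames and the rest 1798 each; 16275 frames reaches minute 9, so 97 × 18 + 9 × 2 = 1764 labels have been skipped so far.
Adding those back, label number 1760529 + 1764 = 1762293 at 30 labels/s is 58743 s + 3 f = 16 h 19 min 3 s frame 3, i.e. 16:19:03;03.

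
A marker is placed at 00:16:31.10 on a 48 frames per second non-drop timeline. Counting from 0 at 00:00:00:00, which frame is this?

Total seconds to the label: (0 × 3600 + 16 × 60 + 31) = 991.
Frame index = 991 × 48 + 10 = 47578.

47578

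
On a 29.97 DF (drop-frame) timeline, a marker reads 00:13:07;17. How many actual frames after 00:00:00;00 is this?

23603

Complete 10-minute blocks: 1, each 17982 frames → 17982.
Remaining 3 whole minutes in the current block: 1800 + 2 × 1798 = 5396 frames.
Within the current minute: 7 × 30 + 17 − 2 = 225 (labels ;00/;01 skipped at this minute). Total = 17982 + 5396 + 225 = 23603.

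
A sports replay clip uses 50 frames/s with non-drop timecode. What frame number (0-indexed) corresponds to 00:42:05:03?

Total seconds to the label: (0 × 3600 + 42 × 60 + 5) = 2525.
Frame index = 2525 × 50 + 3 = 126253.

frame 126253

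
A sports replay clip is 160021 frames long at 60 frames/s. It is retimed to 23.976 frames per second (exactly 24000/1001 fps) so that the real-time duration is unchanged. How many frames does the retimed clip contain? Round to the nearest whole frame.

Frames at target rate = 160021 × (24000/1001) / (60) = 64008400/1001 ≈ 63944.456.
Nearest whole frame: 63944.

63944 frames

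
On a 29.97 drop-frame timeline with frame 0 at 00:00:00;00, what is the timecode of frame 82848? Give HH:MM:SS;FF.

00:46:04;12

Each 10-minute DF block holds 10 × 60 × 30 − 9 × 2 = 17982 frames. 82848 ÷ 17982 → 4 full blocks, remainder 10920.
Within the partial block the first minute is 1800 frames and each further minute 1798, so 6 further minute boundaries passed. Total skipped labels = 18 × 4 + 2 × 6 = 84.
Non-drop label index = 82848 + 84 = 82932; at 30 labels/s that is 00:46:04:12, i.e. DF 00:46:04;12.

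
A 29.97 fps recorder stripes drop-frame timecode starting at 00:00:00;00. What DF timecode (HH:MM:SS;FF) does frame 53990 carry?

Ten DF minutes hold 17982 frames, so frame 53990 lies in block 3 (frames 53946–71927) with 44 frames into that block.
The block's first minute is 1800 frames and the rest 1798 each; 44 frames reaches minute 0, so 3 × 18 + 0 × 2 = 54 labels have been skipped so far.
Adding those back, label number 53990 + 54 = 54044 at 30 labels/s is 1801 s + 14 f = 0 h 30 min 1 s frame 14, i.e. 00:30:01;14.

00:30:01;14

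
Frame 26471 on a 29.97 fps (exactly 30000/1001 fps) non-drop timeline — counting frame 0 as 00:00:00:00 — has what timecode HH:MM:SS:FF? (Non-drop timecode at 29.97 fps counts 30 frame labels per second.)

26471 ÷ 30 = 882 full seconds, remainder 11 frames.
882 s = 0 h 14 min 42 s.
Timecode: 00:14:42:11.

00:14:42:11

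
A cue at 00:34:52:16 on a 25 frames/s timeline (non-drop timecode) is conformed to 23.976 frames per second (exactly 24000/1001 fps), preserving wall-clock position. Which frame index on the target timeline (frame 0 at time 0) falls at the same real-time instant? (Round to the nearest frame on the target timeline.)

frame 50173

Source frame index: (0×3600 + 34×60 + 52) × 25 + 16 = 52316.
Real time: 52316 / (25) = 52316/25 s.
Target frame: (52316/25) × (24000/1001) = 4565760/91 ≈ 50173.187 → 50173.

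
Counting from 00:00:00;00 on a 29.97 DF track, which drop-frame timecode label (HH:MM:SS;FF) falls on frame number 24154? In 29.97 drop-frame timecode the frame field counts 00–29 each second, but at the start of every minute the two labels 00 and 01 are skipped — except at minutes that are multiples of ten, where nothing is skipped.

00:13:25;28

Ten DF minutes hold 17982 frames, so frame 24154 lies in block 1 (frames 17982–35963) with 6172 frames into that block.
The block's first minute is 1800 frames and the rest 1798 each; 6172 frames reaches minute 3, so 1 × 18 + 3 × 2 = 24 labels have been skipped so far.
Adding those back, label number 24154 + 24 = 24178 at 30 labels/s is 805 s + 28 f = 0 h 13 min 25 s frame 28, i.e. 00:13:25;28.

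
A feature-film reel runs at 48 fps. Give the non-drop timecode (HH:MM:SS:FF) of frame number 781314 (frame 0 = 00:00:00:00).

04:31:17:18

781314 ÷ 48 = 16277 full seconds, remainder 18 frames.
16277 s = 4 h 31 min 17 s.
Timecode: 04:31:17:18.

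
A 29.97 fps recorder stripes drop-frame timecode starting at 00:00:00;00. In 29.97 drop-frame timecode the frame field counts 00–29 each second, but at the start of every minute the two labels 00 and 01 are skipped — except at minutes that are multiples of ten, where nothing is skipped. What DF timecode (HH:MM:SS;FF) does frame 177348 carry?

Each 10-minute DF block holds 10 × 60 × 30 − 9 × 2 = 17982 frames. 177348 ÷ 17982 → 9 full blocks, remainder 15510.
Within the partial block the first minute is 1800 frames and each further minute 1798, so 8 further minute boundaries passed. Total skipped labels = 18 × 9 + 2 × 8 = 178.
Non-drop label index = 177348 + 178 = 177526; at 30 labels/s that is 01:38:37:16, i.e. DF 01:38:37;16.

01:38:37;16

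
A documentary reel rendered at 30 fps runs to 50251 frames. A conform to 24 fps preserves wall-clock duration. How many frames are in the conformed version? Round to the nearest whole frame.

Frames at target rate = 50251 × (24) / (30) = 201004/5 ≈ 40200.800.
Nearest whole frame: 40201.

40201 frames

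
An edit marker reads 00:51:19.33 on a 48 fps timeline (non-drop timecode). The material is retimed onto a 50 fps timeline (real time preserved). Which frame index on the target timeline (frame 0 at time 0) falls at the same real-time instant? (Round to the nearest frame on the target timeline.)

Source frame index: (0×3600 + 51×60 + 19) × 48 + 33 = 147825.
Real time: 147825 / (48) = 49275/16 s.
Target frame: (49275/16) × (50) = 1231875/8 ≈ 153984.375 → 153984.

frame 153984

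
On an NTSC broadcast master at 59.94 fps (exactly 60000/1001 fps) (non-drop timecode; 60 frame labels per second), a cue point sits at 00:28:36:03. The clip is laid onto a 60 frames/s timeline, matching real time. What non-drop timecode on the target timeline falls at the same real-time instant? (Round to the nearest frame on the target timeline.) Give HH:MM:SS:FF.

00:28:37:46

Source frame index: (0×3600 + 28×60 + 36) × 60 + 3 = 102963.
Real time: 102963 / (60000/1001) = 34355321/20000 s.
Target frame: (34355321/20000) × (60) = 103065963/1000 ≈ 103065.963 → 103066.
At 60 labels/s: frame 103066 → 00:28:37:46.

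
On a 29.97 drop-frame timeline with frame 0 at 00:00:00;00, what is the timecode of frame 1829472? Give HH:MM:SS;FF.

16:57:23;14

Each 10-minute DF block holds 10 × 60 × 30 − 9 × 2 = 17982 frames. 1829472 ÷ 17982 → 101 full blocks, remainder 13290.
Within the partial block the first minute is 1800 frames and each further minute 1798, so 7 further minute boundaries passed. Total skipped labels = 18 × 101 + 2 × 7 = 1832.
Non-drop label index = 1829472 + 1832 = 1831304; at 30 labels/s that is 16:57:23:14, i.e. DF 16:57:23;14.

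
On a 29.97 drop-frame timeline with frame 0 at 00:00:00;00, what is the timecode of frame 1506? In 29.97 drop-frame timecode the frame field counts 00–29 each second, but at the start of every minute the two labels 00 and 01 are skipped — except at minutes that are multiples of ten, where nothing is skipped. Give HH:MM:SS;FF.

00:00:50;06

Ten DF minutes hold 17982 frames, so frame 1506 lies in block 0 (frames 0–17981) with 1506 frames into that block.
The block's first minute is 1800 frames and the rest 1798 each; 1506 frames reaches minute 0, so 0 × 18 + 0 × 2 = 0 labels have been skipped so far.
Adding those back, label number 1506 + 0 = 1506 at 30 labels/s is 50 s + 6 f = 0 h 0 min 50 s frame 6, i.e. 00:00:50;06.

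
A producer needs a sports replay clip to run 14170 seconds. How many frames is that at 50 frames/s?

Frames = 14170 × 50 = 708500.

708500 frames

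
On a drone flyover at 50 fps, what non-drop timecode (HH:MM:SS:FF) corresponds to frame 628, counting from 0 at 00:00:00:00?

628 ÷ 50 = 12 full seconds, remainder 28 frames.
12 s = 0 h 0 min 12 s.
Timecode: 00:00:12:28.

00:00:12:28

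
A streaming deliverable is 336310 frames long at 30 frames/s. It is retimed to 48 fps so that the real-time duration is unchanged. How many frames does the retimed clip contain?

538096 frames

Target frames = source frames × (target rate / source rate) = 336310 × (48)/(30) = 336310 × 8/5 = 538096.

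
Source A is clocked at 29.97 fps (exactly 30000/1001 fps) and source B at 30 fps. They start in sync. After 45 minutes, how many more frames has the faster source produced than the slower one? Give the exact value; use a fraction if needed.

81000/1001 frames

45 min = 2700 s.
A emits 30000/1001 × 2700 = 81000000/1001 frames; B emits 30 × 2700 = 81000.
Difference = 81000/1001 frames (≈ 80.9191); B is ahead of A.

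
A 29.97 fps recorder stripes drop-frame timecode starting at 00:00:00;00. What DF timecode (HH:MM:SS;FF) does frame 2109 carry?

00:01:10;11

Ten DF minutes hold 17982 frames, so frame 2109 lies in block 0 (frames 0–17981) with 2109 frames into that block.
The block's first minute is 1800 frames and the rest 1798 each; 2109 frames reaches minute 1, so 0 × 18 + 1 × 2 = 2 labels have been skipped so far.
Adding those back, label number 2109 + 2 = 2111 at 30 labels/s is 70 s + 11 f = 0 h 1 min 10 s frame 11, i.e. 00:01:10;11.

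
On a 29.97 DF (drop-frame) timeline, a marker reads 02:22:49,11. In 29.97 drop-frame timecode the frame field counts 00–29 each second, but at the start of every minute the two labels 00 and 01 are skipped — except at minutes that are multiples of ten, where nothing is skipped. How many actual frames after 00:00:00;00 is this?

As if non-drop at 30 labels/s: (2 × 3600 + 22 × 60 + 49) × 30 + 11 = 257081.
Minute boundaries passed: 142; those not divisible by 10: 142 − 14 = 128; dropped labels = 2 × 128 = 256.
Actual frame index = 257081 − 256 = 256825.

256825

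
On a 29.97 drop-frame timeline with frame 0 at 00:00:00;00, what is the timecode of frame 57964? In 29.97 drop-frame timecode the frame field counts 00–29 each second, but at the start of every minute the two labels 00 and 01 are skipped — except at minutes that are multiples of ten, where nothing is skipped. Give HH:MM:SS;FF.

00:32:14;02

Ten DF minutes hold 17982 frames, so frame 57964 lies in block 3 (frames 53946–71927) with 4018 frames into that block.
The block's first minute is 1800 frames and the rest 1798 each; 4018 frames reaches minute 2, so 3 × 18 + 2 × 2 = 58 labels have been skipped so far.
Adding those back, label number 57964 + 58 = 58022 at 30 labels/s is 1934 s + 2 f = 0 h 32 min 14 s frame 2, i.e. 00:32:14;02.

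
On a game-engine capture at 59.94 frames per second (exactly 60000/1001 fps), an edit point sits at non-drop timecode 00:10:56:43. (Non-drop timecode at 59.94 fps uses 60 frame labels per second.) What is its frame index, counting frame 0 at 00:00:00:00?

frame 39403

Total seconds to the label: (0 × 3600 + 10 × 60 + 56) = 656.
Frame index = 656 × 60 + 43 = 39403.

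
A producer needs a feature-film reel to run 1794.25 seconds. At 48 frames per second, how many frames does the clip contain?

Frames = 1794.25 × 48 = 86124.

86124 frames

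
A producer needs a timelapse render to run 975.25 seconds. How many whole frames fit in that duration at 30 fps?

29257 frames

Frames = 975.25 × 30 = 58515/2 ≈ 29257.5000.
Complete frames: 29257.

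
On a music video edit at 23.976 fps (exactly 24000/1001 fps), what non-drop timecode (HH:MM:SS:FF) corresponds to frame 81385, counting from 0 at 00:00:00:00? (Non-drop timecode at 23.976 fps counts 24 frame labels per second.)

81385 ÷ 24 = 3391 full seconds, remainder 1 frame.
3391 s = 0 h 56 min 31 s.
Timecode: 00:56:31:01.

00:56:31:01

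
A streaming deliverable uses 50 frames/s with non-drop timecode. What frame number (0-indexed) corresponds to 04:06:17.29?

Total seconds to the label: (4 × 3600 + 6 × 60 + 17) = 14777.
Frame index = 14777 × 50 + 29 = 738879.

frame 738879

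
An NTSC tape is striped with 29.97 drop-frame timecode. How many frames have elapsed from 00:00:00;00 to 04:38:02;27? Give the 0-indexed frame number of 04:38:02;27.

Complete 10-minute blocks: 27, each 17982 frames → 485514.
Remaining 8 whole minutes in the current block: 1800 + 7 × 1798 = 14386 frames.
Within the current minute: 2 × 30 + 27 − 2 = 85 (labels ;00/;01 skipped at this minute). Total = 485514 + 14386 + 85 = 499985.

499985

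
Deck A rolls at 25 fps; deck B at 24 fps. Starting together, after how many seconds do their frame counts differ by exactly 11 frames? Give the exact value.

The gap grows by |24 − 25| = 1 frame per second.
Time for a 11-frame gap: 11 ÷ (1) = 11 s.

11 seconds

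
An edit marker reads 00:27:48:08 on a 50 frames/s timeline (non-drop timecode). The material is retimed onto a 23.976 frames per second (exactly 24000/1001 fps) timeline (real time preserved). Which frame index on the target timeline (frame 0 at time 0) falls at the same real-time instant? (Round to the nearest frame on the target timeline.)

Source frame index: (0×3600 + 27×60 + 48) × 50 + 8 = 83408.
Real time: 83408 / (50) = 41704/25 s.
Target frame: (41704/25) × (24000/1001) = 3079680/77 ≈ 39995.844 → 39996.

frame 39996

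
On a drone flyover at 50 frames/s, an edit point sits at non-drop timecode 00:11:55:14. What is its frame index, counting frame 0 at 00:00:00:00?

Total seconds to the label: (0 × 3600 + 11 × 60 + 55) = 715.
Frame index = 715 × 50 + 14 = 35764.

frame 35764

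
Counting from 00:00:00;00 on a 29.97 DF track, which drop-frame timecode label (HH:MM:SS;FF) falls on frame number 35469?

00:19:43;15

Each 10-minute DF block holds 10 × 60 × 30 − 9 × 2 = 17982 frames. 35469 ÷ 17982 → 1 full block, remainder 17487.
Within the partial block the first minute is 1800 frames and each further minute 1798, so 9 further minute boundaries passed. Total skipped labels = 18 × 1 + 2 × 9 = 36.
Non-drop label index = 35469 + 36 = 35505; at 30 labels/s that is 00:19:43:15, i.e. DF 00:19:43;15.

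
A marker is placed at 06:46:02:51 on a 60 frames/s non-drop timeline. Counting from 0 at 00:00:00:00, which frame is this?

1461771

Total seconds to the label: (6 × 3600 + 46 × 60 + 2) = 24362.
Frame index = 24362 × 60 + 51 = 1461771.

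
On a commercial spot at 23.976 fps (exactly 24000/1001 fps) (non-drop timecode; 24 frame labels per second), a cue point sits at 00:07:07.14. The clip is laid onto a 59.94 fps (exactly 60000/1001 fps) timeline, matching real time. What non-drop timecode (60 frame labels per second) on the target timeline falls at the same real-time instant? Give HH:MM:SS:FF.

Source frame index: (0×3600 + 7×60 + 7) × 24 + 14 = 10262.
Real time: 10262 / (24000/1001) = 5136131/12000 s.
Target frame: (5136131/12000) × (60000/1001) = 25655.
At 60 labels/s: frame 25655 → 00:07:07:35.

00:07:07:35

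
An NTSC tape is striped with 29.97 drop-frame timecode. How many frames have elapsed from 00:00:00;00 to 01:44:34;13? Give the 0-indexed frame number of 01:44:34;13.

Complete 10-minute blocks: 10, each 17982 frames → 179820.
Remaining 4 whole minutes in the current block: 1800 + 3 × 1798 = 7194 frames.
Within the current minute: 34 × 30 + 13 − 2 = 1031 (labels ;00/;01 skipped at this minute). Total = 179820 + 7194 + 1031 = 188045.

188045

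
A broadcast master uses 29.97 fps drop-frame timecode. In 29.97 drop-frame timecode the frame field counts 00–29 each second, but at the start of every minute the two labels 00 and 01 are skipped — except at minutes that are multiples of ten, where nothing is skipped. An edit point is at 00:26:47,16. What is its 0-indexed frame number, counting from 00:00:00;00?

As if non-drop at 30 labels/s: (0 × 3600 + 26 × 60 + 47) × 30 + 16 = 48226.
Minute boundaries passed: 26; those not divisible by 10: 26 − 2 = 24; dropped labels = 2 × 24 = 48.
Actual frame index = 48226 − 48 = 48178.

48178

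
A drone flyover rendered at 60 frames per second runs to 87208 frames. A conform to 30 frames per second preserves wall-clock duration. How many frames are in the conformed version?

43604 frames

Target frames = source frames × (target rate / source rate) = 87208 × (30)/(60) = 87208 × 1/2 = 43604.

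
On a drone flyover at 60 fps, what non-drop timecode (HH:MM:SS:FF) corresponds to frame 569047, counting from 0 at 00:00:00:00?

02:38:04:07

569047 ÷ 60 = 9484 full seconds, remainder 7 frames.
9484 s = 2 h 38 min 4 s.
Timecode: 02:38:04:07.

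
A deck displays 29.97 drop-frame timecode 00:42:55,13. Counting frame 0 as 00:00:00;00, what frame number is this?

Complete 10-minute blocks: 4, each 17982 frames → 71928.
Remaining 2 whole minutes in the current block: 1800 + 1 × 1798 = 3598 frames.
Within the current minute: 55 × 30 + 13 − 2 = 1661 (labels ;00/;01 skipped at this minute). Total = 71928 + 3598 + 1661 = 77187.

77187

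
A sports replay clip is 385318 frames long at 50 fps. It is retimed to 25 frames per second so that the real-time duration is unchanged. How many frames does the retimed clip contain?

192659 frames

Target frames = source frames × (target rate / source rate) = 385318 × (25)/(50) = 385318 × 1/2 = 192659.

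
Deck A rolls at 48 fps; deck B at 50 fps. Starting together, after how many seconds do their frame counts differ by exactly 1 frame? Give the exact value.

The gap grows by |50 − 48| = 2 frames per second.
Time for a 1-frame gap: 1 ÷ (2) = 0.5 s.

0.5 seconds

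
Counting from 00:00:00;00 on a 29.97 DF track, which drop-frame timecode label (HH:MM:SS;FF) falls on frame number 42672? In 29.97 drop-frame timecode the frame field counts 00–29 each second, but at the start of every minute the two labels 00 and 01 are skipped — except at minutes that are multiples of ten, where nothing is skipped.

00:23:43;24

Ten DF minutes hold 17982 frames, so frame 42672 lies in block 2 (frames 35964–53945) with 6708 frames into that block.
The block's first minute is 1800 frames and the rest 1798 each; 6708 frames reaches minute 3, so 2 × 18 + 3 × 2 = 42 labels have been skipped so far.
Adding those back, label number 42672 + 42 = 42714 at 30 labels/s is 1423 s + 24 f = 0 h 23 min 43 s frame 24, i.e. 00:23:43;24.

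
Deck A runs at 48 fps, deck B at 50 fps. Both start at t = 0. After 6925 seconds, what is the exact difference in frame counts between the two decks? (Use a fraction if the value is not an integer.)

13850 frames

A emits 48 × 6925 = 332400 frames; B emits 50 × 6925 = 346250.
Difference = 13850 frames; B is ahead of A.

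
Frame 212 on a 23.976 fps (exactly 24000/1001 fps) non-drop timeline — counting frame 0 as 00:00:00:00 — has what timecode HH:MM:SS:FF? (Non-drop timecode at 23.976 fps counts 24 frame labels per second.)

00:00:08:20

212 ÷ 24 = 8 full seconds, remainder 20 frames.
8 s = 0 h 0 min 8 s.
Timecode: 00:00:08:20.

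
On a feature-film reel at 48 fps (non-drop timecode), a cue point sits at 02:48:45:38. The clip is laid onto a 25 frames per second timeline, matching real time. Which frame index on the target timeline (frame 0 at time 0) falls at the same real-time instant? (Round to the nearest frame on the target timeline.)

Source frame index: (2×3600 + 48×60 + 45) × 48 + 38 = 486038.
Real time: 486038 / (48) = 243019/24 s.
Target frame: (243019/24) × (25) = 6075475/24 ≈ 253144.792 → 253145.

frame 253145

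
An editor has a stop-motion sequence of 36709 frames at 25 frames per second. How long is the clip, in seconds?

Running time = 36709 / (25) = 1468.36 s.

1468.36 seconds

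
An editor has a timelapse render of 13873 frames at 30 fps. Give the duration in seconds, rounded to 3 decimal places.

462.433 seconds

Running time = 13873 × 1/30 = 13873/30 s ≈ 462.433 s.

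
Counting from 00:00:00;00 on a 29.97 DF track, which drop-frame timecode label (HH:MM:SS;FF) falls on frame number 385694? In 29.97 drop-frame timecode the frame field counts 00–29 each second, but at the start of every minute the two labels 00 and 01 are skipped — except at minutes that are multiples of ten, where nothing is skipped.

Ten DF minutes hold 17982 frames, so frame 385694 lies in block 21 (frames 377622–395603) with 8072 frames into that block.
The block's first minute is 1800 frames and the rest 1798 each; 8072 frames reaches minute 4, so 21 × 18 + 4 × 2 = 386 labels have been skipped so far.
Adding those back, label number 385694 + 386 = 386080 at 30 labels/s is 12869 s + 10 f = 3 h 34 min 29 s frame 10, i.e. 03:34:29;10.

03:34:29;10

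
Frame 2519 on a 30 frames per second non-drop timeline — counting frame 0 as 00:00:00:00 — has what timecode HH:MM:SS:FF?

2519 ÷ 30 = 83 full seconds, remainder 29 frames.
83 s = 0 h 1 min 23 s.
Timecode: 00:01:23:29.

00:01:23:29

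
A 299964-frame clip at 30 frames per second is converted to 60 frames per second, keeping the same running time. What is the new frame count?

599928 frames

Target frames = source frames × (target rate / source rate) = 299964 × (60)/(30) = 299964 × 2 = 599928.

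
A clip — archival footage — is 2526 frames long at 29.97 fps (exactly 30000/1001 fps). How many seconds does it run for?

84.2842 seconds

Running time = 2526 / (30000/1001) = 84.2842 s.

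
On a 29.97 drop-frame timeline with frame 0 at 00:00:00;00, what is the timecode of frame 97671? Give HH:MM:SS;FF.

Each 10-minute DF block holds 10 × 60 × 30 − 9 × 2 = 17982 frames. 97671 ÷ 17982 → 5 full blocks, remainder 7761.
Within the partial block the first minute is 1800 frames and each further minute 1798, so 4 further minute boundaries passed. Total skipped labels = 18 × 5 + 2 × 4 = 98.
Non-drop label index = 97671 + 98 = 97769; at 30 labels/s that is 00:54:18:29, i.e. DF 00:54:18;29.

00:54:18;29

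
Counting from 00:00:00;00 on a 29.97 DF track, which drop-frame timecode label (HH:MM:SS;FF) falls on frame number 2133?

00:01:11;05

Ten DF minutes hold 17982 frames, so frame 2133 lies in block 0 (frames 0–17981) with 2133 frames into that block.
The block's first minute is 1800 frames and the rest 1798 each; 2133 frames reaches minute 1, so 0 × 18 + 1 × 2 = 2 labels have been skipped so far.
Adding those back, label number 2133 + 2 = 2135 at 30 labels/s is 71 s + 5 f = 0 h 1 min 11 s frame 5, i.e. 00:01:11;05.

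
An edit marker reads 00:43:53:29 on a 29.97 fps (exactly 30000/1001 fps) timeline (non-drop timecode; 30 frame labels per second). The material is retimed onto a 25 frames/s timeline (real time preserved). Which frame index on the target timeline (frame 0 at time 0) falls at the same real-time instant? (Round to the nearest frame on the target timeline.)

frame 65915

Source frame index: (0×3600 + 43×60 + 53) × 30 + 29 = 79019.
Real time: 79019 / (30000/1001) = 79098019/30000 s.
Target frame: (79098019/30000) × (25) = 79098019/1200 ≈ 65915.016 → 65915.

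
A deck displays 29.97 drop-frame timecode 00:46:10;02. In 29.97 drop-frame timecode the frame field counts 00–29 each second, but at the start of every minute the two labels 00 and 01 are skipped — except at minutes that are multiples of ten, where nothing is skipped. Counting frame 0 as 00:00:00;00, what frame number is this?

83018

Complete 10-minute blocks: 4, each 17982 frames → 71928.
Remaining 6 whole minutes in the current block: 1800 + 5 × 1798 = 10790 frames.
Within the current minute: 10 × 30 + 2 − 2 = 300 (labels ;00/;01 skipped at this minute). Total = 71928 + 10790 + 300 = 83018.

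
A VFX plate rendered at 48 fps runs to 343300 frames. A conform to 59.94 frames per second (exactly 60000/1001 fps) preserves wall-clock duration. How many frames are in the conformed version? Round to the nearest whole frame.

428696 frames

Frames at target rate = 343300 × (60000/1001) / (48) = 429125000/1001 ≈ 428696.304.
Nearest whole frame: 428696.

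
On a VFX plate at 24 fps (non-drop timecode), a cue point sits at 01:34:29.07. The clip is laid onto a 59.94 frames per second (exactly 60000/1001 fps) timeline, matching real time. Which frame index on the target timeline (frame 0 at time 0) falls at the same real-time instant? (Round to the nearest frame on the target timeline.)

frame 339818

Source frame index: (1×3600 + 34×60 + 29) × 24 + 7 = 136063.
Real time: 136063 / (24) = 136063/24 s.
Target frame: (136063/24) × (60000/1001) = 340157500/1001 ≈ 339817.682 → 339818.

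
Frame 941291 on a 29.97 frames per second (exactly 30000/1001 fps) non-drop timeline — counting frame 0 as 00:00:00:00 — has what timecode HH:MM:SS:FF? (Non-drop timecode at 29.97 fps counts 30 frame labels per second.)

08:42:56:11

941291 ÷ 30 = 31376 full seconds, remainder 11 frames.
31376 s = 8 h 42 min 56 s.
Timecode: 08:42:56:11.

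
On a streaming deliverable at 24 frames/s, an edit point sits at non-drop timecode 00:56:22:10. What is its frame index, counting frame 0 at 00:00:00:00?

Total seconds to the label: (0 × 3600 + 56 × 60 + 22) = 3382.
Frame index = 3382 × 24 + 10 = 81178.

frame 81178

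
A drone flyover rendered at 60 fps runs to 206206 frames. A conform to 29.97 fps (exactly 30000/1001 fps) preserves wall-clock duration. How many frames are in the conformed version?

Target frames = source frames × (target rate / source rate) = 206206 × (30000/1001)/(60) = 206206 × 500/1001 = 103000.

103000 frames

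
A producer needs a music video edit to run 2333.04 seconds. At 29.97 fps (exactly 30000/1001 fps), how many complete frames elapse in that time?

Frames = 2333.04 × 30000/1001 = 69991200/1001 ≈ 69921.2787.
Complete frames: 69921.

69921 frames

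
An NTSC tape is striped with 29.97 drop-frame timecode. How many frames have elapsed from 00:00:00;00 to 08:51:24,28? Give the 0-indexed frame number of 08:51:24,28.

955592

As if non-drop at 30 labels/s: (8 × 3600 + 51 × 60 + 24) × 30 + 28 = 956548.
Minute boundaries passed: 531; those not divisible by 10: 531 − 53 = 478; dropped labels = 2 × 478 = 956.
Actual frame index = 956548 − 956 = 955592.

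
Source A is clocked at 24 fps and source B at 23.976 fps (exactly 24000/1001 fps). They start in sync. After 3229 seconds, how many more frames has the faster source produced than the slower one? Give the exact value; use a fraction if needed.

A emits 24 × 3229 = 77496 frames; B emits 24000/1001 × 3229 = 77496000/1001.
Difference = 77496/1001 frames (≈ 77.4186); B is behind A.

77496/1001 frames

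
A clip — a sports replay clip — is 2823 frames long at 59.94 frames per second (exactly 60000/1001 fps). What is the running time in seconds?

Running time = 2823 / (60000/1001) = 47.09705 s.

47.09705 seconds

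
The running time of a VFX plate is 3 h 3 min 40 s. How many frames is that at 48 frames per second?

528960 frames

3 h 3 min 40 s = 11020 s.
Frames = 11020 × 48 = 528960.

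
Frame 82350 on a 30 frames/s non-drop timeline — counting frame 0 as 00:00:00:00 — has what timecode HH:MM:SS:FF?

82350 ÷ 30 = 2745 full seconds, remainder 0 frames.
2745 s = 0 h 45 min 45 s.
Timecode: 00:45:45:00.

00:45:45:00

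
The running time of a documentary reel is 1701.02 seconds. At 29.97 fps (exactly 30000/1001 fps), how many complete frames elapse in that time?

50979 frames

Frames = 1701.02 × 30000/1001 = 51030600/1001 ≈ 50979.6204.
Complete frames: 50979.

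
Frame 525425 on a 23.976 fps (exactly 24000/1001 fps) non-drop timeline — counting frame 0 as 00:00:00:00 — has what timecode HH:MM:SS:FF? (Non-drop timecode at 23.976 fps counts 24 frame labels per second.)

525425 ÷ 24 = 21892 full seconds, remainder 17 frames.
21892 s = 6 h 4 min 52 s.
Timecode: 06:04:52:17.

06:04:52:17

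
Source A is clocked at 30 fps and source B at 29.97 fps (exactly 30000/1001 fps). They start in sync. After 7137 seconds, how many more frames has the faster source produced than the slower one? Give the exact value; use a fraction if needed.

16470/77 frames

A emits 30 × 7137 = 214110 frames; B emits 30000/1001 × 7137 = 16470000/77.
Difference = 16470/77 frames (≈ 213.8961); B is behind A.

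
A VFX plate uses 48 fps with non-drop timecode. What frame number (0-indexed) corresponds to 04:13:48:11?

Total seconds to the label: (4 × 3600 + 13 × 60 + 48) = 15228.
Frame index = 15228 × 48 + 11 = 730955.

frame 730955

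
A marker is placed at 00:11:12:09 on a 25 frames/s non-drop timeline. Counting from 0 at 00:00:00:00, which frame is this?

16809

Total seconds to the label: (0 × 3600 + 11 × 60 + 12) = 672.
Frame index = 672 × 25 + 9 = 16809.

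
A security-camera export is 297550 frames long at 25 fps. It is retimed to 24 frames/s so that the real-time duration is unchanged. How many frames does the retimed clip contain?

Target frames = source frames × (target rate / source rate) = 297550 × (24)/(25) = 297550 × 24/25 = 285648.

285648 frames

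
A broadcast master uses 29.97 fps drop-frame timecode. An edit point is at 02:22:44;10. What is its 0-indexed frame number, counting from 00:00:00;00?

Complete 10-minute blocks: 14, each 17982 frames → 251748.
Remaining 2 whole minutes in the current block: 1800 + 1 × 1798 = 3598 frames.
Within the current minute: 44 × 30 + 10 − 2 = 1328 (labels ;00/;01 skipped at this minute). Total = 251748 + 3598 + 1328 = 256674.

256674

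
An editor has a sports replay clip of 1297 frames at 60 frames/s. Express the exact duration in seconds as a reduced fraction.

Running time = 1297 ÷ (60) = 1297 × 1/60 = 1297/60 s.

1297/60 seconds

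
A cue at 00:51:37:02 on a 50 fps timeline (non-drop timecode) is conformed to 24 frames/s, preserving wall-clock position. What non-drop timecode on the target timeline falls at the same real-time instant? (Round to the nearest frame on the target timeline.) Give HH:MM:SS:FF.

Source frame index: (0×3600 + 51×60 + 37) × 50 + 2 = 154852.
Real time: 154852 / (50) = 77426/25 s.
Target frame: (77426/25) × (24) = 1858224/25 ≈ 74328.960 → 74329.
At 24 labels/s: frame 74329 → 00:51:37:01.

00:51:37:01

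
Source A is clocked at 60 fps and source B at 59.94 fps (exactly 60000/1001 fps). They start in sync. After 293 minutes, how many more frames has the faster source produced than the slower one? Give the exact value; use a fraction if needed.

293 min = 17580 s.
A emits 60 × 17580 = 1054800 frames; B emits 60000/1001 × 17580 = 1054800000/1001.
Difference = 1054800/1001 frames (≈ 1053.7463); B is behind A.

1054800/1001 frames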